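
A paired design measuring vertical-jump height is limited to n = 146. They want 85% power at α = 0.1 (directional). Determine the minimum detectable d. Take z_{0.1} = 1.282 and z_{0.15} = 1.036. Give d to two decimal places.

For a single sample (or paired design) of n = 146: d_min = (z_{α} + z_β)/√n.
z-sum = 1.282 + 1.036 = 2.318.
d_min = 2.318 / √146 = 2.318 / 12.083 = 0.192.

d_min ≈ 0.19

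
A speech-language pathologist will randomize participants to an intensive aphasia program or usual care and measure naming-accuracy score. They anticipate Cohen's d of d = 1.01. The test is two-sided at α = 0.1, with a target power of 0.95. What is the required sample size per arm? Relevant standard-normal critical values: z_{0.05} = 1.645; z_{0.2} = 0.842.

n = 22 per group

For two independent groups with equal n: n = 2·((z_{α/2} + z_β) / d)².
z_{α/2} + z_β = 1.645 + 1.645 = 3.290.
n = 2 × (3.290 / 1.01)² = 2 × 3.257² = 2 × 10.61 = 21.2.
Round up to the next whole participant.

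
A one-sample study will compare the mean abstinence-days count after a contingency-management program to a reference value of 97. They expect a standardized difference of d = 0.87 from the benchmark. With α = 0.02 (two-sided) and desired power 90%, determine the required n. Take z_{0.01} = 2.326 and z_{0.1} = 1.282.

For a one-sample test: n = ((z_{α/2} + z_β) / d)².
z_{α/2} + z_β = 2.326 + 1.282 = 3.608.
n = (3.608 / 0.87)² = 4.147² = 17.20.
Round up.

n = 18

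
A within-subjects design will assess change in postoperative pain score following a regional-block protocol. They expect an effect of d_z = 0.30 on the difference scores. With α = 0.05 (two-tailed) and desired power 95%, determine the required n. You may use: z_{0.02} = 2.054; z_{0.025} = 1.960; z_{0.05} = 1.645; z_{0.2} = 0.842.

n = 145 pairs

For a paired (one-sample on differences) test: n = ((z_{α/2} + z_β) / d)².
z_{α/2} + z_β = 1.960 + 1.645 = 3.605.
n = (3.605 / 0.30)² = 12.017² = 144.40.
Round up.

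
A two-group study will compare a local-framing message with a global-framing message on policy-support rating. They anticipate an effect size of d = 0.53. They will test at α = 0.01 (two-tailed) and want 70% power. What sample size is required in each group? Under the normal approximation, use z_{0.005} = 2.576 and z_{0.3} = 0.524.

For two independent groups with equal n: n = 2·((z_{α/2} + z_β) / d)².
z_{α/2} + z_β = 2.576 + 0.524 = 3.100.
n = 2 × (3.100 / 0.53)² = 2 × 5.849² = 2 × 34.21 = 68.4.
Round up to the next whole participant.

n = 69 per group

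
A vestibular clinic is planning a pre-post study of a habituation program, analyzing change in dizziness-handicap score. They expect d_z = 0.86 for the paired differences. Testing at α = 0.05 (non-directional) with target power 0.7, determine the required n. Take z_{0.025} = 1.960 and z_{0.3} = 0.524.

n = 9 pairs

For a paired (one-sample on differences) test: n = ((z_{α/2} + z_β) / d)².
z_{α/2} + z_β = 1.960 + 0.524 = 2.484.
n = (2.484 / 0.86)² = 2.888² = 8.34.
Round up.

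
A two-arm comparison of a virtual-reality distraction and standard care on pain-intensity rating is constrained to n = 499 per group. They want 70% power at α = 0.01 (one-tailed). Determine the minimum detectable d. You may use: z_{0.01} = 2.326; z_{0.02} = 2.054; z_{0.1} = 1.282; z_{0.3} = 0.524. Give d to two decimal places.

For two independent groups of n = 499 each: d_min = (z_{α} + z_β)·√(2/n).
z-sum = 2.326 + 0.524 = 2.850.
d_min = 2.850 × √(2/499) = 2.850 × 0.0633 = 0.180.

d_min ≈ 0.18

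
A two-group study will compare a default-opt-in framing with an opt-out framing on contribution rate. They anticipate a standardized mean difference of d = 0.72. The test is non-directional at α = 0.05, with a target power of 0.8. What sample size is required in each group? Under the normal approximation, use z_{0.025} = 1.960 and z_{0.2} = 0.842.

n = 31 per group

For two independent groups with equal n: n = 2·((z_{α/2} + z_β) / d)².
z_{α/2} + z_β = 1.960 + 0.842 = 2.802.
n = 2 × (2.802 / 0.72)² = 2 × 3.892² = 2 × 15.15 = 30.3.
Round up to the next whole participant.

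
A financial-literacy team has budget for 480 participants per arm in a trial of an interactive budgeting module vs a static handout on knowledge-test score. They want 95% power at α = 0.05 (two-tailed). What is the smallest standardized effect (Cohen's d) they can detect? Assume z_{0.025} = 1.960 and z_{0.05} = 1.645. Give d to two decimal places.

For two independent groups of n = 480 each: d_min = (z_{α/2} + z_β)·√(2/n).
z-sum = 1.960 + 1.645 = 3.605.
d_min = 3.605 × √(2/480) = 3.605 × 0.0645 = 0.233.

d_min ≈ 0.23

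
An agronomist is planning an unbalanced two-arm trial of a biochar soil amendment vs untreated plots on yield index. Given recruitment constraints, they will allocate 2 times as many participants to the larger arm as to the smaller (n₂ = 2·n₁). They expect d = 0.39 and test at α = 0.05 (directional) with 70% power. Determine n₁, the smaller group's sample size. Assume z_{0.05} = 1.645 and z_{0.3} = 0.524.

With allocation ratio k = n₂/n₁ = 2, Var(x̄₁−x̄₂) = σ²(1/n₁ + 1/(k·n₁)) = σ²·(k+1)/(k·n₁).
So n₁ = (1 + 1/k)·((z_{α} + z_β)/d)² = 1.500 × (2.169/0.39)².
n₁ = 1.500 × 30.93 = 46.4.
Round up: n₁ = 47, giving n₂ = 2 × 47 = 94.

n₁ = 47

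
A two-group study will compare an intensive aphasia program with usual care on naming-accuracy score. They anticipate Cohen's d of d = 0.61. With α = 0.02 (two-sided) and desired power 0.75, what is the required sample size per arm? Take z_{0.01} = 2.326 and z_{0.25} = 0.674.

For two independent groups with equal n: n = 2·((z_{α/2} + z_β) / d)².
z_{α/2} + z_β = 2.326 + 0.674 = 3.000.
n = 2 × (3.000 / 0.61)² = 2 × 4.918² = 2 × 24.19 = 48.4.
Round up to the next whole participant.

n = 49 per group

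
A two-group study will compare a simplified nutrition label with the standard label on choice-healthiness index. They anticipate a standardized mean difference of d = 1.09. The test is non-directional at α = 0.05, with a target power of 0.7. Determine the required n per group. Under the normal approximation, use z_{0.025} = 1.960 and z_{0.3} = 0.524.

For two independent groups with equal n: n = 2·((z_{α/2} + z_β) / d)².
z_{α/2} + z_β = 1.960 + 0.524 = 2.484.
n = 2 × (2.484 / 1.09)² = 2 × 2.279² = 2 × 5.19 = 10.4.
Round up to the next whole participant.

n = 11 per group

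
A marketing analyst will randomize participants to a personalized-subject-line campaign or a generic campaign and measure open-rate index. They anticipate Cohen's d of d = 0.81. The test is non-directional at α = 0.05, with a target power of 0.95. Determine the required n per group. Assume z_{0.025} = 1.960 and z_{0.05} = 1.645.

n = 40 per group

For two independent groups with equal n: n = 2·((z_{α/2} + z_β) / d)².
z_{α/2} + z_β = 1.960 + 1.645 = 3.605.
n = 2 × (3.605 / 0.81)² = 2 × 4.451² = 2 × 19.81 = 39.6.
Round up to the next whole participant.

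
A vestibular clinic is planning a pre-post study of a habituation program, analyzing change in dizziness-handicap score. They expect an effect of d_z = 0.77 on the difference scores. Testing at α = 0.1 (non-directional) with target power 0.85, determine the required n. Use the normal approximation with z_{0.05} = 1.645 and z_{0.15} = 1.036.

For a paired (one-sample on differences) test: n = ((z_{α/2} + z_β) / d)².
z_{α/2} + z_β = 1.645 + 1.036 = 2.681.
n = (2.681 / 0.77)² = 3.482² = 12.12.
Round up.

n = 13 pairs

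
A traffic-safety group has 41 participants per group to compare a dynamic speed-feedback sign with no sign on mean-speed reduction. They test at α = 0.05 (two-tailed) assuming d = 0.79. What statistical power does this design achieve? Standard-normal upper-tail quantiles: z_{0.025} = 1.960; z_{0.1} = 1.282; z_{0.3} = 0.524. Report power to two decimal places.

power ≈ 0.95

For two equal groups, power = Φ(d·√(n/2) − z_{α/2}).
d·√(n/2) = 0.79 × √(41/2) = 0.79 × 4.528 = 3.577.
z_β = 3.577 − 1.960 = 1.617.
Power = Φ(1.617) = 0.947.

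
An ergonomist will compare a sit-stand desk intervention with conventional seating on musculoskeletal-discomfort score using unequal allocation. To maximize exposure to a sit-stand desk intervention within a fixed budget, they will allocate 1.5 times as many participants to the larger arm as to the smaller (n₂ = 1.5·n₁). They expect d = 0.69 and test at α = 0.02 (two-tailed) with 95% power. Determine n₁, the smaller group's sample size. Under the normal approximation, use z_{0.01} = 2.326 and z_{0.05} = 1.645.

n₁ = 56

With allocation ratio k = n₂/n₁ = 1.5, Var(x̄₁−x̄₂) = σ²(1/n₁ + 1/(k·n₁)) = σ²·(k+1)/(k·n₁).
So n₁ = (1 + 1/k)·((z_{α/2} + z_β)/d)² = 1.667 × (3.971/0.69)².
n₁ = 1.667 × 33.12 = 55.2.
Round up: n₁ = 56, giving n₂ = 1.5 × 56 = 84.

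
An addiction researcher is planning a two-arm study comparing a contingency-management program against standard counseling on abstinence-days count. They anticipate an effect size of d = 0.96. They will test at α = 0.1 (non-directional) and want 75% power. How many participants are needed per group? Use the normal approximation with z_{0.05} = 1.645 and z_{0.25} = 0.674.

n = 12 per group

For two independent groups with equal n: n = 2·((z_{α/2} + z_β) / d)².
z_{α/2} + z_β = 1.645 + 0.674 = 2.319.
n = 2 × (2.319 / 0.96)² = 2 × 2.416² = 2 × 5.84 = 11.7.
Round up to the next whole participant.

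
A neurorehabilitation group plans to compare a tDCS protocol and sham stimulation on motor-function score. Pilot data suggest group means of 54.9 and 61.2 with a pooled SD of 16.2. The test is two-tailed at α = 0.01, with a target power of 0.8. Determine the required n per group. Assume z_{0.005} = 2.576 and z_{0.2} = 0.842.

n = 155 per group

Cohen's d = |M₁ − M₂| / SD_pooled = |54.9 − 61.2| / 16.2 = 6.3 / 16.2 = 0.389.
For two independent groups with equal n: n = 2·((z_{α/2} + z_β) / d)².
z_{α/2} + z_β = 2.576 + 0.842 = 3.418.
n = 2 × (3.418 / 0.389)² = 2 × 8.787² = 2 × 77.20 = 154.4.
Round up to the next whole participant.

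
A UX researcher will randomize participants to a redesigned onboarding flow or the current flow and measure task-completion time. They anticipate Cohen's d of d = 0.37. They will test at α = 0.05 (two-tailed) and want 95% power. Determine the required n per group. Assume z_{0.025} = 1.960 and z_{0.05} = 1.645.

For two independent groups with equal n: n = 2·((z_{α/2} + z_β) / d)².
z_{α/2} + z_β = 1.960 + 1.645 = 3.605.
n = 2 × (3.605 / 0.37)² = 2 × 9.743² = 2 × 94.93 = 189.9.
Round up to the next whole participant.

n = 190 per group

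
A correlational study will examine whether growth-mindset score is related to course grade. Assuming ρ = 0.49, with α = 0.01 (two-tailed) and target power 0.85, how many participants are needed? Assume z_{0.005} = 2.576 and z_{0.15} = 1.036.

Fisher's z: C = ½·ln((1+r)/(1−r)) = ½·ln(2.9216) = 0.5361.
n = ((z_{α/2} + z_β)/C)² + 3.
(2.576 + 1.036) / 0.5361 = 3.612 / 0.5361 = 6.738.
n = 6.738² + 3 = 45.39 + 3 = 48.4.
Round up.

n = 49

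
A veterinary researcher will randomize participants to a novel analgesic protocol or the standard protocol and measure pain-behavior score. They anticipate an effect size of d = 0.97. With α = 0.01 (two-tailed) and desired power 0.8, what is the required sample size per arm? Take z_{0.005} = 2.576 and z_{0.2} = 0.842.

n = 25 per group

For two independent groups with equal n: n = 2·((z_{α/2} + z_β) / d)².
z_{α/2} + z_β = 2.576 + 0.842 = 3.418.
n = 2 × (3.418 / 0.97)² = 2 × 3.524² = 2 × 12.42 = 24.8.
Round up to the next whole participant.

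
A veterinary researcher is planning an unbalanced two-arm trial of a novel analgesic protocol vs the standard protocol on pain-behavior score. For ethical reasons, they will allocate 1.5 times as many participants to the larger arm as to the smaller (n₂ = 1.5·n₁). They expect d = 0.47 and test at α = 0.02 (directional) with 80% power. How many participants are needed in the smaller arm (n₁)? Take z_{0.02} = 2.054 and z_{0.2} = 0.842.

With allocation ratio k = n₂/n₁ = 1.5, Var(x̄₁−x̄₂) = σ²(1/n₁ + 1/(k·n₁)) = σ²·(k+1)/(k·n₁).
So n₁ = (1 + 1/k)·((z_{α} + z_β)/d)² = 1.667 × (2.896/0.47)².
n₁ = 1.667 × 37.97 = 63.3.
Round up: n₁ = 64, giving n₂ = 1.5 × 64 = 96.

n₁ = 64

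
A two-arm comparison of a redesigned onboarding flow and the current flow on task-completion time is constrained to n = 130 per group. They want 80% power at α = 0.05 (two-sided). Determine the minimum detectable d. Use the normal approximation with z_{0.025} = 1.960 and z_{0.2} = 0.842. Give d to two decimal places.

For two independent groups of n = 130 each: d_min = (z_{α/2} + z_β)·√(2/n).
z-sum = 1.960 + 0.842 = 2.802.
d_min = 2.802 × √(2/130) = 2.802 × 0.1240 = 0.348.

d_min ≈ 0.35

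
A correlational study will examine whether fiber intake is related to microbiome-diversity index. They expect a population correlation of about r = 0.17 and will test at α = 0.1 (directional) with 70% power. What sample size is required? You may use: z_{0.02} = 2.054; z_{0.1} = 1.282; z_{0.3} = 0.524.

n = 114

Fisher's z: C = ½·ln((1+r)/(1−r)) = ½·ln(1.4096) = 0.1717.
n = ((z_{α} + z_β)/C)² + 3.
(1.282 + 0.524) / 0.1717 = 1.806 / 0.1717 = 10.518.
n = 10.518² + 3 = 110.64 + 3 = 113.6.
Round up.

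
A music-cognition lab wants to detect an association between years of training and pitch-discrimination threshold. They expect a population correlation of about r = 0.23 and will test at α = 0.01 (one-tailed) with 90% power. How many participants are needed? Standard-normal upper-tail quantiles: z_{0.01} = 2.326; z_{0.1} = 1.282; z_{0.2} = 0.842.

n = 241

Fisher's z: C = ½·ln((1+r)/(1−r)) = ½·ln(1.5974) = 0.2342.
n = ((z_{α} + z_β)/C)² + 3.
(2.326 + 1.282) / 0.2342 = 3.608 / 0.2342 = 15.406.
n = 15.406² + 3 = 237.33 + 3 = 240.3.
Round up.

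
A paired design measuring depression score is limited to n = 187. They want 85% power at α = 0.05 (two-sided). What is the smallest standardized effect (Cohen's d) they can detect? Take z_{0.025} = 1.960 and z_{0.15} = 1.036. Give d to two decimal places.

For a single sample (or paired design) of n = 187: d_min = (z_{α/2} + z_β)/√n.
z-sum = 1.960 + 1.036 = 2.996.
d_min = 2.996 / √187 = 2.996 / 13.675 = 0.219.

d_min ≈ 0.22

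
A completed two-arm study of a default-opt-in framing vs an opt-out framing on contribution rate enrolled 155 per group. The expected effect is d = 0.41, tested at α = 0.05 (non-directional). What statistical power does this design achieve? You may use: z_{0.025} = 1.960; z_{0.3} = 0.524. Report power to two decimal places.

power ≈ 0.95

For two equal groups, power = Φ(d·√(n/2) − z_{α/2}).
d·√(n/2) = 0.41 × √(155/2) = 0.41 × 8.803 = 3.609.
z_β = 3.609 − 1.960 = 1.649.
Power = Φ(1.649) = 0.950.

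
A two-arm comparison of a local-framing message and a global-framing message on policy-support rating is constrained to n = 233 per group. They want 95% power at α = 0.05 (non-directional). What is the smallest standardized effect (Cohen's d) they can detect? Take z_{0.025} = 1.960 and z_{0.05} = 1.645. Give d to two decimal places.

d_min ≈ 0.33

For two independent groups of n = 233 each: d_min = (z_{α/2} + z_β)·√(2/n).
z-sum = 1.960 + 1.645 = 3.605.
d_min = 3.605 × √(2/233) = 3.605 × 0.0926 = 0.334.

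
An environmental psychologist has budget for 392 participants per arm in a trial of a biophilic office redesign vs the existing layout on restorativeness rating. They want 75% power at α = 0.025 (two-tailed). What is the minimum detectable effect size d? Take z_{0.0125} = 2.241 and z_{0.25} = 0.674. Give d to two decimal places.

d_min ≈ 0.21

For two independent groups of n = 392 each: d_min = (z_{α/2} + z_β)·√(2/n).
z-sum = 2.241 + 0.674 = 2.915.
d_min = 2.915 × √(2/392) = 2.915 × 0.0714 = 0.208.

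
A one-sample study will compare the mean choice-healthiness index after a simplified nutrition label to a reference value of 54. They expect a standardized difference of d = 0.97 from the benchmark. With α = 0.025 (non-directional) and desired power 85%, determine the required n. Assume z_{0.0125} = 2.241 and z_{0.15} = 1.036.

For a one-sample test: n = ((z_{α/2} + z_β) / d)².
z_{α/2} + z_β = 2.241 + 1.036 = 3.277.
n = (3.277 / 0.97)² = 3.378² = 11.41.
Round up.

n = 12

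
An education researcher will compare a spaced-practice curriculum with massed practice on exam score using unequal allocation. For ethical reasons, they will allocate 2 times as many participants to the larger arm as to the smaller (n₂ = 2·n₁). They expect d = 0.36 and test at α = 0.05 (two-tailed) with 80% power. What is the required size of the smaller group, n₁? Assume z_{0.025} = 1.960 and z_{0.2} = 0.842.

With allocation ratio k = n₂/n₁ = 2, Var(x̄₁−x̄₂) = σ²(1/n₁ + 1/(k·n₁)) = σ²·(k+1)/(k·n₁).
So n₁ = (1 + 1/k)·((z_{α/2} + z_β)/d)² = 1.500 × (2.802/0.36)².
n₁ = 1.500 × 60.58 = 90.9.
Round up: n₁ = 91, giving n₂ = 2 × 91 = 182.

n₁ = 91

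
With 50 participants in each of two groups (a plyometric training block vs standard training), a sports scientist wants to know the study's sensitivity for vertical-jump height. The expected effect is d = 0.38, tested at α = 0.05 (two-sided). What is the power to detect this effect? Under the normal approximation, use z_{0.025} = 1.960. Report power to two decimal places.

power ≈ 0.48

For two equal groups, power = Φ(d·√(n/2) − z_{α/2}).
d·√(n/2) = 0.38 × √(50/2) = 0.38 × 5.000 = 1.900.
z_β = 1.900 − 1.960 = -0.060.
Power = Φ(-0.060) = 0.476.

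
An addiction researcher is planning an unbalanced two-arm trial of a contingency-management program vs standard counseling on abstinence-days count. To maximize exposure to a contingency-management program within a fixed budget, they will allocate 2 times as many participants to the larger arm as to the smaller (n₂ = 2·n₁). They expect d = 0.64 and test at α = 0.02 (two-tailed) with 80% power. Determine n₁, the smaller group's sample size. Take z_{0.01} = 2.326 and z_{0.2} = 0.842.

With allocation ratio k = n₂/n₁ = 2, Var(x̄₁−x̄₂) = σ²(1/n₁ + 1/(k·n₁)) = σ²·(k+1)/(k·n₁).
So n₁ = (1 + 1/k)·((z_{α/2} + z_β)/d)² = 1.500 × (3.168/0.64)².
n₁ = 1.500 × 24.50 = 36.8.
Round up: n₁ = 37, giving n₂ = 2 × 37 = 74.

n₁ = 37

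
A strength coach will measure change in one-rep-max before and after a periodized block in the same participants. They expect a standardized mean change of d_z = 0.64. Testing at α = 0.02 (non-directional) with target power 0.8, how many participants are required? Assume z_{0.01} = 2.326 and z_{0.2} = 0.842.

n = 25 pairs

For a paired (one-sample on differences) test: n = ((z_{α/2} + z_β) / d)².
z_{α/2} + z_β = 2.326 + 0.842 = 3.168.
n = (3.168 / 0.64)² = 4.950² = 24.50.
Round up.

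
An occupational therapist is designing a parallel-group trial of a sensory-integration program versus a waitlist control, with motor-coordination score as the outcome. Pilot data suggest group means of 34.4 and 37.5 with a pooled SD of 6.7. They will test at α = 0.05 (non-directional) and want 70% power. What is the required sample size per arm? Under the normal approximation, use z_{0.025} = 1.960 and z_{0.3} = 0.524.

Cohen's d = |M₁ − M₂| / SD_pooled = |34.4 − 37.5| / 6.7 = 3.1 / 6.7 = 0.463.
For two independent groups with equal n: n = 2·((z_{α/2} + z_β) / d)².
z_{α/2} + z_β = 1.960 + 0.524 = 2.484.
n = 2 × (2.484 / 0.463)² = 2 × 5.365² = 2 × 28.78 = 57.6.
Round up to the next whole participant.

n = 58 per group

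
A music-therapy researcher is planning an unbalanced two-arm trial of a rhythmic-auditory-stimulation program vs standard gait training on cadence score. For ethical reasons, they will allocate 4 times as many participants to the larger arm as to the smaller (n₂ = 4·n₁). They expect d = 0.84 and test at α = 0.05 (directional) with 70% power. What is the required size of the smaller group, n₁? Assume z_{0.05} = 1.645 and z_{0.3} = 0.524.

With allocation ratio k = n₂/n₁ = 4, Var(x̄₁−x̄₂) = σ²(1/n₁ + 1/(k·n₁)) = σ²·(k+1)/(k·n₁).
So n₁ = (1 + 1/k)·((z_{α} + z_β)/d)² = 1.250 × (2.169/0.84)².
n₁ = 1.250 × 6.67 = 8.3.
Round up: n₁ = 9, giving n₂ = 4 × 9 = 36.

n₁ = 9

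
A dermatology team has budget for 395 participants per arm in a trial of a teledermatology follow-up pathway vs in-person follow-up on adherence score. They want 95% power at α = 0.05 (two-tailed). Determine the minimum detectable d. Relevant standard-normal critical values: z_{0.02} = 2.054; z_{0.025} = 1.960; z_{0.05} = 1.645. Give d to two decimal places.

For two independent groups of n = 395 each: d_min = (z_{α/2} + z_β)·√(2/n).
z-sum = 1.960 + 1.645 = 3.605.
d_min = 3.605 × √(2/395) = 3.605 × 0.0712 = 0.257.

d_min ≈ 0.26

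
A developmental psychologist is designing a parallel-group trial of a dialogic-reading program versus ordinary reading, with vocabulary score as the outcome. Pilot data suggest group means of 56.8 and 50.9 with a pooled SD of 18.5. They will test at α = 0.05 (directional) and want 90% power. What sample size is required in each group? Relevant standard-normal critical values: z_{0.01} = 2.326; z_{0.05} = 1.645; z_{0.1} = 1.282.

n = 169 per group

Cohen's d = |M₁ − M₂| / SD_pooled = |56.8 − 50.9| / 18.5 = 5.9 / 18.5 = 0.319.
For two independent groups with equal n: n = 2·((z_{α} + z_β) / d)².
z_{α} + z_β = 1.645 + 1.282 = 2.927.
n = 2 × (2.927 / 0.319)² = 2 × 9.176² = 2 × 84.19 = 168.4.
Round up to the next whole participant.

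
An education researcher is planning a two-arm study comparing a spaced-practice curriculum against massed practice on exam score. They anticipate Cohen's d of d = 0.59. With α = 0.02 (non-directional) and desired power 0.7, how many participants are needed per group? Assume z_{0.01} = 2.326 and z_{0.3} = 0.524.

For two independent groups with equal n: n = 2·((z_{α/2} + z_β) / d)².
z_{α/2} + z_β = 2.326 + 0.524 = 2.850.
n = 2 × (2.850 / 0.59)² = 2 × 4.831² = 2 × 23.33 = 46.7.
Round up to the next whole participant.

n = 47 per group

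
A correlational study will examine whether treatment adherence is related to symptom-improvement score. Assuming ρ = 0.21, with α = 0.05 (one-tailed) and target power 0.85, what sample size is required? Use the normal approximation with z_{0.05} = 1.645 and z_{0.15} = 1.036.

Fisher's z: C = ½·ln((1+r)/(1−r)) = ½·ln(1.5316) = 0.2132.
n = ((z_{α} + z_β)/C)² + 3.
(1.645 + 1.036) / 0.2132 = 2.681 / 0.2132 = 12.575.
n = 12.575² + 3 = 158.13 + 3 = 161.1.
Round up.

n = 162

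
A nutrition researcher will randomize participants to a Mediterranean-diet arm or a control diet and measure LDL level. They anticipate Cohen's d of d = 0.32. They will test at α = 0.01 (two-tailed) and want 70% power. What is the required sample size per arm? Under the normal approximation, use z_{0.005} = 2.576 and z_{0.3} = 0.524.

n = 188 per group

For two independent groups with equal n: n = 2·((z_{α/2} + z_β) / d)².
z_{α/2} + z_β = 2.576 + 0.524 = 3.100.
n = 2 × (3.100 / 0.32)² = 2 × 9.688² = 2 × 93.85 = 187.7.
Round up to the next whole participant.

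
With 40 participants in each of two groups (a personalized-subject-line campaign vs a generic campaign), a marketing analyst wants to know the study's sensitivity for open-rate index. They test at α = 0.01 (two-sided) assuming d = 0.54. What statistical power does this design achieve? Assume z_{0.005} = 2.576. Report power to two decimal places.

For two equal groups, power = Φ(d·√(n/2) − z_{α/2}).
d·√(n/2) = 0.54 × √(40/2) = 0.54 × 4.472 = 2.415.
z_β = 2.415 − 2.576 = -0.161.
Power = Φ(-0.161) = 0.436.

power ≈ 0.44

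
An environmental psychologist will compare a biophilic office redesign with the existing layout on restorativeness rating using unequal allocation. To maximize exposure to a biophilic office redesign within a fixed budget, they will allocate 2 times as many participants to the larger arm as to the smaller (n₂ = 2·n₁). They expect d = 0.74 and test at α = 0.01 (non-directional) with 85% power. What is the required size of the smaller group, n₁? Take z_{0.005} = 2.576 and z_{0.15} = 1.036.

With allocation ratio k = n₂/n₁ = 2, Var(x̄₁−x̄₂) = σ²(1/n₁ + 1/(k·n₁)) = σ²·(k+1)/(k·n₁).
So n₁ = (1 + 1/k)·((z_{α/2} + z_β)/d)² = 1.500 × (3.612/0.74)².
n₁ = 1.500 × 23.82 = 35.7.
Round up: n₁ = 36, giving n₂ = 2 × 36 = 72.

n₁ = 36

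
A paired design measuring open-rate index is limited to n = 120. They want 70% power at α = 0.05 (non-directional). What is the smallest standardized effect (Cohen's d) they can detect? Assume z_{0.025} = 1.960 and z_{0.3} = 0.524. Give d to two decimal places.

d_min ≈ 0.23

For a single sample (or paired design) of n = 120: d_min = (z_{α/2} + z_β)/√n.
z-sum = 1.960 + 0.524 = 2.484.
d_min = 2.484 / √120 = 2.484 / 10.954 = 0.227.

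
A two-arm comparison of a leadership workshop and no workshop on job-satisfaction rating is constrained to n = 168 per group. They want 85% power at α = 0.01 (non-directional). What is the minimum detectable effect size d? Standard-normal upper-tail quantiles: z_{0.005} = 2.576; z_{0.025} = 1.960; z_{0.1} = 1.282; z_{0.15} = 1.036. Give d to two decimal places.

d_min ≈ 0.39

For two independent groups of n = 168 each: d_min = (z_{α/2} + z_β)·√(2/n).
z-sum = 2.576 + 1.036 = 3.612.
d_min = 3.612 × √(2/168) = 3.612 × 0.1091 = 0.394.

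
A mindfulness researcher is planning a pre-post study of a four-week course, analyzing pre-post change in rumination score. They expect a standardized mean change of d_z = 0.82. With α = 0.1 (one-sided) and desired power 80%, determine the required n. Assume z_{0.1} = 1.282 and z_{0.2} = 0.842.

For a paired (one-sample on differences) test: n = ((z_{α} + z_β) / d)².
z_{α} + z_β = 1.282 + 0.842 = 2.124.
n = (2.124 / 0.82)² = 2.590² = 6.71.
Round up.

n = 7 pairs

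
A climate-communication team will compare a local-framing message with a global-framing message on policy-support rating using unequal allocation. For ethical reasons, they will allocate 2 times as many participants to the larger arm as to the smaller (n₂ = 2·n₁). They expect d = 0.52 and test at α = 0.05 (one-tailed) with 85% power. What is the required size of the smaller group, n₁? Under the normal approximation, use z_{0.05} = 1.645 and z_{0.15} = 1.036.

n₁ = 40

With allocation ratio k = n₂/n₁ = 2, Var(x̄₁−x̄₂) = σ²(1/n₁ + 1/(k·n₁)) = σ²·(k+1)/(k·n₁).
So n₁ = (1 + 1/k)·((z_{α} + z_β)/d)² = 1.500 × (2.681/0.52)².
n₁ = 1.500 × 26.58 = 39.9.
Round up: n₁ = 40, giving n₂ = 2 × 40 = 80.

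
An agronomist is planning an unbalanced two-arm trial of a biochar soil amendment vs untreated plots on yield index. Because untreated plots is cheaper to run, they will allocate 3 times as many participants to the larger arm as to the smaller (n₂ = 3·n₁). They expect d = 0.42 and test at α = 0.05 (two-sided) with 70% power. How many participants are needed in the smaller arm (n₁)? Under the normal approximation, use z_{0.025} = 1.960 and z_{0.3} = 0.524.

With allocation ratio k = n₂/n₁ = 3, Var(x̄₁−x̄₂) = σ²(1/n₁ + 1/(k·n₁)) = σ²·(k+1)/(k·n₁).
So n₁ = (1 + 1/k)·((z_{α/2} + z_β)/d)² = 1.333 × (2.484/0.42)².
n₁ = 1.333 × 34.98 = 46.6.
Round up: n₁ = 47, giving n₂ = 3 × 47 = 141.

n₁ = 47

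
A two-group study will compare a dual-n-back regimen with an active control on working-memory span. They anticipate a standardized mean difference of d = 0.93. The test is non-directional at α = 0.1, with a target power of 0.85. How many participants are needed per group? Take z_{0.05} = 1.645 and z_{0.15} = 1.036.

For two independent groups with equal n: n = 2·((z_{α/2} + z_β) / d)².
z_{α/2} + z_β = 1.645 + 1.036 = 2.681.
n = 2 × (2.681 / 0.93)² = 2 × 2.883² = 2 × 8.31 = 16.6.
Round up to the next whole participant.

n = 17 per group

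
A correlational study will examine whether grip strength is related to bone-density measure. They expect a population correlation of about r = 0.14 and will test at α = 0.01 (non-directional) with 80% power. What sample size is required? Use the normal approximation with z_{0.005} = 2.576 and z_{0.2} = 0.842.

n = 592

Fisher's z: C = ½·ln((1+r)/(1−r)) = ½·ln(1.3256) = 0.1409.
n = ((z_{α/2} + z_β)/C)² + 3.
(2.576 + 0.842) / 0.1409 = 3.418 / 0.1409 = 24.258.
n = 24.258² + 3 = 588.47 + 3 = 591.5.
Round up.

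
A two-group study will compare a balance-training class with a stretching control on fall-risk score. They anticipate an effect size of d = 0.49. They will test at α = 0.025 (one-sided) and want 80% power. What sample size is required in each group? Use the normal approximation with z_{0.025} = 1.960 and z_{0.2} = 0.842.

n = 66 per group

For two independent groups with equal n: n = 2·((z_{α} + z_β) / d)².
z_{α} + z_β = 1.960 + 0.842 = 2.802.
n = 2 × (2.802 / 0.49)² = 2 × 5.718² = 2 × 32.70 = 65.4.
Round up to the next whole participant.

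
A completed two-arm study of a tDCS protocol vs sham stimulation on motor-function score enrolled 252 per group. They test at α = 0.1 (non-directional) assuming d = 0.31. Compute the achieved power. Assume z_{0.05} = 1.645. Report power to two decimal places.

power ≈ 0.97

For two equal groups, power = Φ(d·√(n/2) − z_{α/2}).
d·√(n/2) = 0.31 × √(252/2) = 0.31 × 11.225 = 3.480.
z_β = 3.480 − 1.645 = 1.835.
Power = Φ(1.835) = 0.967.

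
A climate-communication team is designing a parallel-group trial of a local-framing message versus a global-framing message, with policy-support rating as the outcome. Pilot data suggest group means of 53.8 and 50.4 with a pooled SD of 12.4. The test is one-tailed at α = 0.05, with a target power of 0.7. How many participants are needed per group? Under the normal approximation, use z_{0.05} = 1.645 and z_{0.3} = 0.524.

n = 126 per group

Cohen's d = |M₁ − M₂| / SD_pooled = |53.8 − 50.4| / 12.4 = 3.4 / 12.4 = 0.274.
For two independent groups with equal n: n = 2·((z_{α} + z_β) / d)².
z_{α} + z_β = 1.645 + 0.524 = 2.169.
n = 2 × (2.169 / 0.274)² = 2 × 7.916² = 2 × 62.66 = 125.3.
Round up to the next whole participant.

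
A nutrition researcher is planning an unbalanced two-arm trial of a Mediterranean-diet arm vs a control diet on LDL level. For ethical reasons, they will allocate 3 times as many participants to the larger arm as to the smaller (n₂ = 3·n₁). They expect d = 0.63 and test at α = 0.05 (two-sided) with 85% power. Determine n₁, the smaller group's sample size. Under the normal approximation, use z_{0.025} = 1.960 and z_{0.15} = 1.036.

With allocation ratio k = n₂/n₁ = 3, Var(x̄₁−x̄₂) = σ²(1/n₁ + 1/(k·n₁)) = σ²·(k+1)/(k·n₁).
So n₁ = (1 + 1/k)·((z_{α/2} + z_β)/d)² = 1.333 × (2.996/0.63)².
n₁ = 1.333 × 22.62 = 30.2.
Round up: n₁ = 31, giving n₂ = 3 × 31 = 93.

n₁ = 31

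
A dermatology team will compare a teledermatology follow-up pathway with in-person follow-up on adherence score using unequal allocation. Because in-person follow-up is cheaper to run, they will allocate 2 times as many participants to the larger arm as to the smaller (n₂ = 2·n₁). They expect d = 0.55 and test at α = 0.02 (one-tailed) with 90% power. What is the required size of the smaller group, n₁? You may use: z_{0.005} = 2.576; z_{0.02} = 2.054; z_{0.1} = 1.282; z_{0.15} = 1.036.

With allocation ratio k = n₂/n₁ = 2, Var(x̄₁−x̄₂) = σ²(1/n₁ + 1/(k·n₁)) = σ²·(k+1)/(k·n₁).
So n₁ = (1 + 1/k)·((z_{α} + z_β)/d)² = 1.500 × (3.336/0.55)².
n₁ = 1.500 × 36.79 = 55.2.
Round up: n₁ = 56, giving n₂ = 2 × 56 = 112.

n₁ = 56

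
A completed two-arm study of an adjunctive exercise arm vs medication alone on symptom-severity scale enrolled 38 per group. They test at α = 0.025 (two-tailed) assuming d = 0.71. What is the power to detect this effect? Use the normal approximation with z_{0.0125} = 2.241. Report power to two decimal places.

For two equal groups, power = Φ(d·√(n/2) − z_{α/2}).
d·√(n/2) = 0.71 × √(38/2) = 0.71 × 4.359 = 3.095.
z_β = 3.095 − 2.241 = 0.854.
Power = Φ(0.854) = 0.803.

power ≈ 0.80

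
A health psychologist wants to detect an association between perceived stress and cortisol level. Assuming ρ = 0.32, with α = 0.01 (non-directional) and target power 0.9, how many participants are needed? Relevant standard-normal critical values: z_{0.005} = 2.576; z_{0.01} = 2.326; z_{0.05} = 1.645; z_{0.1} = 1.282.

n = 139

Fisher's z: C = ½·ln((1+r)/(1−r)) = ½·ln(1.9412) = 0.3316.
n = ((z_{α/2} + z_β)/C)² + 3.
(2.576 + 1.282) / 0.3316 = 3.858 / 0.3316 = 11.634.
n = 11.634² + 3 = 135.36 + 3 = 138.4.
Round up.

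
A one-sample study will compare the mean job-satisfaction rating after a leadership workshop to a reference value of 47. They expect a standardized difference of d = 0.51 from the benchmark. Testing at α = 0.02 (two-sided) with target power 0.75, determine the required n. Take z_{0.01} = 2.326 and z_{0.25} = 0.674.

n = 35

For a one-sample test: n = ((z_{α/2} + z_β) / d)².
z_{α/2} + z_β = 2.326 + 0.674 = 3.000.
n = (3.000 / 0.51)² = 5.882² = 34.60.
Round up.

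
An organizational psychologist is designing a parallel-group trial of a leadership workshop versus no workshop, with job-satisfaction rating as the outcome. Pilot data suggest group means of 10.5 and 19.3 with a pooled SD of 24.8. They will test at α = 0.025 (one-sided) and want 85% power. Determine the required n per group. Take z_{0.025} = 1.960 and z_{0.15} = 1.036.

Cohen's d = |M₁ − M₂| / SD_pooled = |10.5 − 19.3| / 24.8 = 8.8 / 24.8 = 0.355.
For two independent groups with equal n: n = 2·((z_{α} + z_β) / d)².
z_{α} + z_β = 1.960 + 1.036 = 2.996.
n = 2 × (2.996 / 0.355)² = 2 × 8.439² = 2 × 71.22 = 142.4.
Round up to the next whole participant.

n = 143 per group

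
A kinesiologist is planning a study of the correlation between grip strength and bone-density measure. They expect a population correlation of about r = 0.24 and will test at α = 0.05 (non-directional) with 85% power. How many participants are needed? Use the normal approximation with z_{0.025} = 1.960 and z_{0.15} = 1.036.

n = 153

Fisher's z: C = ½·ln((1+r)/(1−r)) = ½·ln(1.6316) = 0.2448.
n = ((z_{α/2} + z_β)/C)² + 3.
(1.960 + 1.036) / 0.2448 = 2.996 / 0.2448 = 12.239.
n = 12.239² + 3 = 149.78 + 3 = 152.8.
Round up.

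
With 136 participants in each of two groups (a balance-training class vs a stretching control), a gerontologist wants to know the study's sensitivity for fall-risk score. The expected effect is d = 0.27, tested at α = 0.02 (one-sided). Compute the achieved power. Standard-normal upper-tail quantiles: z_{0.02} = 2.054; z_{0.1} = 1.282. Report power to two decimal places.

power ≈ 0.57

For two equal groups, power = Φ(d·√(n/2) − z_{α}).
d·√(n/2) = 0.27 × √(136/2) = 0.27 × 8.246 = 2.226.
z_β = 2.226 − 2.054 = 0.172.
Power = Φ(0.172) = 0.568.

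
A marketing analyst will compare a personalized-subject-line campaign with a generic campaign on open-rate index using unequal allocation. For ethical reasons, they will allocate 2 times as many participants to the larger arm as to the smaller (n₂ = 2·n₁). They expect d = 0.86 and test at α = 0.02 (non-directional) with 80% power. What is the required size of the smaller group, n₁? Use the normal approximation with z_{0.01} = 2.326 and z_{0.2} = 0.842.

With allocation ratio k = n₂/n₁ = 2, Var(x̄₁−x̄₂) = σ²(1/n₁ + 1/(k·n₁)) = σ²·(k+1)/(k·n₁).
So n₁ = (1 + 1/k)·((z_{α/2} + z_β)/d)² = 1.500 × (3.168/0.86)².
n₁ = 1.500 × 13.57 = 20.4.
Round up: n₁ = 21, giving n₂ = 2 × 21 = 42.

n₁ = 21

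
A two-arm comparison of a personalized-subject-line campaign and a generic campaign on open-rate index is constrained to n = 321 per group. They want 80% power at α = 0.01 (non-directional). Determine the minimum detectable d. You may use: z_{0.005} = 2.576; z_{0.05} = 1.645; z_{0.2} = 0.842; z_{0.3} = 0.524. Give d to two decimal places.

d_min ≈ 0.27

For two independent groups of n = 321 each: d_min = (z_{α/2} + z_β)·√(2/n).
z-sum = 2.576 + 0.842 = 3.418.
d_min = 3.418 × √(2/321) = 3.418 × 0.0789 = 0.270.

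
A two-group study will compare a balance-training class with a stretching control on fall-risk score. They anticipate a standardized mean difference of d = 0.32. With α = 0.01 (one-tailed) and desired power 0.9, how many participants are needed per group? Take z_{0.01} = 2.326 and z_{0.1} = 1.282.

n = 255 per group

For two independent groups with equal n: n = 2·((z_{α} + z_β) / d)².
z_{α} + z_β = 2.326 + 1.282 = 3.608.
n = 2 × (3.608 / 0.32)² = 2 × 11.275² = 2 × 127.13 = 254.3.
Round up to the next whole participant.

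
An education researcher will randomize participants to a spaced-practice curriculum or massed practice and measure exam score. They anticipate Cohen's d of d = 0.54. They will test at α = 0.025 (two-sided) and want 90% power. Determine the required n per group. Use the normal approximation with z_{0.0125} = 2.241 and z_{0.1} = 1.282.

For two independent groups with equal n: n = 2·((z_{α/2} + z_β) / d)².
z_{α/2} + z_β = 2.241 + 1.282 = 3.523.
n = 2 × (3.523 / 0.54)² = 2 × 6.524² = 2 × 42.56 = 85.1.
Round up to the next whole participant.

n = 86 per group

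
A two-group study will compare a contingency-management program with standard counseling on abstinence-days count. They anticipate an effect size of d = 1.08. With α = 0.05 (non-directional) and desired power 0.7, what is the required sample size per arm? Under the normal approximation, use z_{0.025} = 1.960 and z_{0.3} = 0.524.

For two independent groups with equal n: n = 2·((z_{α/2} + z_β) / d)².
z_{α/2} + z_β = 1.960 + 0.524 = 2.484.
n = 2 × (2.484 / 1.08)² = 2 × 2.300² = 2 × 5.29 = 10.6.
Round up to the next whole participant.

n = 11 per group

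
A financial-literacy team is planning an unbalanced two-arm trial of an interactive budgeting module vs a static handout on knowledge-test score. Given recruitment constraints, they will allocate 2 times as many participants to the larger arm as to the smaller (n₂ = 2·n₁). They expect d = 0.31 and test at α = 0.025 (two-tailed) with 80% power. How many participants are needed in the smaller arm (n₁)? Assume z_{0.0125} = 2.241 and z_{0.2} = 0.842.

n₁ = 149

With allocation ratio k = n₂/n₁ = 2, Var(x̄₁−x̄₂) = σ²(1/n₁ + 1/(k·n₁)) = σ²·(k+1)/(k·n₁).
So n₁ = (1 + 1/k)·((z_{α/2} + z_β)/d)² = 1.500 × (3.083/0.31)².
n₁ = 1.500 × 98.91 = 148.4.
Round up: n₁ = 149, giving n₂ = 2 × 149 = 298.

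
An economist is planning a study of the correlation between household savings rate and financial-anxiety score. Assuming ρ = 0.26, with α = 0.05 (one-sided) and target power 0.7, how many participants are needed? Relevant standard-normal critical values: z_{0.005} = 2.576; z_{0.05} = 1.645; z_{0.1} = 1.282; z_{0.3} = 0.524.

n = 70

Fisher's z: C = ½·ln((1+r)/(1−r)) = ½·ln(1.7027) = 0.2661.
n = ((z_{α} + z_β)/C)² + 3.
(1.645 + 0.524) / 0.2661 = 2.169 / 0.2661 = 8.151.
n = 8.151² + 3 = 66.44 + 3 = 69.4.
Round up.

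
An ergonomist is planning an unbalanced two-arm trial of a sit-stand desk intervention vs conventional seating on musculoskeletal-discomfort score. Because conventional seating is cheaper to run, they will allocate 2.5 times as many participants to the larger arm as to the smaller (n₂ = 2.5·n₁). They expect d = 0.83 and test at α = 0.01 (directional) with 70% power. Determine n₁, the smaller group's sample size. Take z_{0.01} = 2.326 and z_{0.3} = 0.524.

With allocation ratio k = n₂/n₁ = 2.5, Var(x̄₁−x̄₂) = σ²(1/n₁ + 1/(k·n₁)) = σ²·(k+1)/(k·n₁).
So n₁ = (1 + 1/k)·((z_{α} + z_β)/d)² = 1.400 × (2.850/0.83)².
n₁ = 1.400 × 11.79 = 16.5.
Round up: n₁ = 17, giving n₂ = ⌈2.5 × 17⌉ = ⌈42.5⌉ = 43.

n₁ = 17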